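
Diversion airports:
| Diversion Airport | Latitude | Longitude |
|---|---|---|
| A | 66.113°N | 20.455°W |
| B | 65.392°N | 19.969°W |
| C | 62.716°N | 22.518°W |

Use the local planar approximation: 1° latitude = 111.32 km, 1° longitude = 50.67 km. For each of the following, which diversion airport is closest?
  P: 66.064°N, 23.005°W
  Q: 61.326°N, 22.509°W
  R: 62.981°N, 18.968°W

P at 66.064°N, 23.005°W:
  A: 129.324 km
  B: 171.059 km
  C: 373.515 km
  → nearest: A (129.324 km)
Q at 61.326°N, 22.509°W:
  A: 542.957 km
  B: 470.569 km
  C: 154.735 km
  → nearest: C (154.735 km)
R at 62.981°N, 18.968°W:
  A: 356.703 km
  B: 273.143 km
  C: 182.281 km
  → nearest: C (182.281 km)

P→A; Q→C; R→C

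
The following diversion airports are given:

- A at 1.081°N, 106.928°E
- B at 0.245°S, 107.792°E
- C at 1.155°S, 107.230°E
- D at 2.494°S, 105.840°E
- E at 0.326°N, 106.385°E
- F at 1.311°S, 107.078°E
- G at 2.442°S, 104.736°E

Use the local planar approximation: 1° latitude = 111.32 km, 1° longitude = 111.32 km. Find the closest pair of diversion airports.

Pairwise distances:
A–B: √((-1.326·111.32)² + (0.864·111.32)²) = √(21788.80657 + 9250.68473) = 176.180 km
A–C: √((-2.236·111.32)² + (0.302·111.32)²) = √(61956.94479 + 1130.21296) = 251.172 km
A–D: √((-3.575·111.32)² + (-1.088·111.32)²) = √(158379.32496 + 14669.12421) = 415.991 km
A–E: √((-0.755·111.32)² + (-0.543·111.32)²) = √(7063.83097 + 3653.81079) = 103.526 km
A–F: √((-2.392·111.32)² + (0.150·111.32)²) = √(70903.67505 + 278.82320) = 266.800 km
A–G: √((-3.523·111.32)² + (-2.192·111.32)²) = √(153805.43477 + 59542.55890) = 461.896 km
B–C: √((-0.910·111.32)² + (-0.562·111.32)²) = √(10261.93312 + 3913.98382) = 119.063 km
B–D: √((-2.249·111.32)² + (-1.952·111.32)²) = √(62679.46865 + 47217.82976) = 331.508 km
B–E: √((0.571·111.32)² + (-1.407·111.32)²) = √(4040.34650 + 24532.09231) = 169.034 km
B–F: √((-1.066·111.32)² + (-0.714·111.32)²) = √(14081.88537 + 6317.46463) = 142.826 km
B–G: √((-2.197·111.32)² + (-3.056·111.32)²) = √(59814.50447 + 115731.90320) = 418.983 km
C–D: √((-1.339·111.32)² + (-1.390·111.32)²) = √(22218.13234 + 23942.85833) = 214.851 km
C–E: √((1.481·111.32)² + (-0.845·111.32)²) = √(27180.44185 + 8848.29948) = 189.812 km
C–F: √((-0.156·111.32)² + (-0.152·111.32)²) = √(301.57518 + 286.30806) = 24.246 km
C–G: √((-1.287·111.32)² + (-2.494·111.32)²) = √(20525.96051 + 77079.57185) = 312.419 km
D–E: √((2.820·111.32)² + (0.545·111.32)²) = √(98547.27322 + 3680.77610) = 319.731 km
D–F: √((1.183·111.32)² + (1.238·111.32)²) = √(17342.66698 + 18992.74270) = 190.618 km
D–G: √((0.052·111.32)² + (-1.104·111.32)²) = √(33.50835 + 15103.74143) = 123.034 km
E–F: √((-1.637·111.32)² + (0.693·111.32)²) = √(33208.07905 + 5951.31400) = 197.887 km
E–G: √((-2.768·111.32)² + (-1.649·111.32)²) = √(94946.41405 + 33696.72601) = 358.669 km
F–G: √((-1.131·111.32)² + (-2.342·111.32)²) = √(15851.54526 + 67970.45495) = 289.520 km
Closest pair: C–F at 24.246 km.

C and F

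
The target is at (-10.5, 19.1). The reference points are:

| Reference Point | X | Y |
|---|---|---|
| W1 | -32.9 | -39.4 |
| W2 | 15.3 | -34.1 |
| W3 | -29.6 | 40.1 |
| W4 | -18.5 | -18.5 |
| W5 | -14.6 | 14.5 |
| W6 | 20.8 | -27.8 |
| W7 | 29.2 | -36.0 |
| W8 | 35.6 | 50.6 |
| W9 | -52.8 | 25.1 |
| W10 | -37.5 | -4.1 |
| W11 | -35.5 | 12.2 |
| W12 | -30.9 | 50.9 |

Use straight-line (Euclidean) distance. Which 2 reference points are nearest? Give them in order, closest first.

Distances from (-10.5, 19.1):
W1: 62.6
W2: 59.1
W3: 28.4
W4: 38.4
W5: 6.2
W6: 56.4
W7: 67.9
W8: 55.8
W9: 42.7
W10: 35.6
W11: 25.9
W12: 37.8
Sorted: W5 (6.2) < W11 (25.9) < W3 (28.4) < W10 (35.6) < …

W5, W11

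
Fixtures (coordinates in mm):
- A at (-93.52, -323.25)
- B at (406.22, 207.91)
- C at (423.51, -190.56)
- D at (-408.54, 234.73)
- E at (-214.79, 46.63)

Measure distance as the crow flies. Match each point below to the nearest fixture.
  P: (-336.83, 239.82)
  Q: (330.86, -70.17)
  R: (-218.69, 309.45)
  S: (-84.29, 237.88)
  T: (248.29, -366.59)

P→D; Q→C; R→D; S→E; T→C

P at (-336.83, 239.82):
  A: 613.39 mm
  B: 743.73 mm
  C: 873.70 mm
  D: 71.89 mm
  E: 228.51 mm
  → nearest: D (71.89 mm)
Q at (330.86, -70.17):
  A: 494.11 mm
  B: 288.11 mm
  C: 151.91 mm
  D: 799.80 mm
  E: 558.01 mm
  → nearest: C (151.91 mm)
R at (-218.69, 309.45):
  A: 644.96 mm
  B: 633.11 mm
  C: 813.90 mm
  D: 204.02 mm
  E: 262.85 mm
  → nearest: D (204.02 mm)
S at (-84.29, 237.88):
  A: 561.21 mm
  B: 491.42 mm
  C: 664.40 mm
  D: 324.27 mm
  E: 231.53 mm
  → nearest: E (231.53 mm)
T at (248.29, -366.59):
  A: 344.55 mm
  B: 595.81 mm
  C: 248.37 mm
  D: 890.51 mm
  E: 620.64 mm
  → nearest: C (248.37 mm)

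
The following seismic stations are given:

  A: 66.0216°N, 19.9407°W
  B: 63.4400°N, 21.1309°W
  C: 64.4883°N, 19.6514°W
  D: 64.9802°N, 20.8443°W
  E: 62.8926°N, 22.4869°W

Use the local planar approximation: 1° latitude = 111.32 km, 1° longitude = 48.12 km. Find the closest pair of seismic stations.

Pairwise distances:
A–B: 293.0350 km
A–C: 171.2537 km
A–D: 123.8147 km
A–E: 369.2410 km
B–C: 136.6991 km
B–D: 172.0088 km
B–E: 89.2800 km
C–D: 79.3316 km
C–E: 223.9880 km
D–E: 245.4659 km
Closest pair: C–D at 79.3316 km.

C and D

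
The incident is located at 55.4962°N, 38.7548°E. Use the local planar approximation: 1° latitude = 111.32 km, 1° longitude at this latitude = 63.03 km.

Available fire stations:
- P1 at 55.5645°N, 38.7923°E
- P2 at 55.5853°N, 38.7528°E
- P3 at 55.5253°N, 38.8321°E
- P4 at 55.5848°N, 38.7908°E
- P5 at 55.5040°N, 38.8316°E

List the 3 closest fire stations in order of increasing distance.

P5, P3, P1

Distances from 55.4962°N, 38.7548°E:
P1: √((0.0683·111.32)² + (0.0375·63.03)²) = √(57.807981 + 5.586723) = 7.9621 km
P2: √((0.0891·111.32)² + (-0.0020·63.03)²) = √(98.378864 + 0.015891) = 9.9194 km
P3: √((0.0291·111.32)² + (0.0773·63.03)²) = √(10.493790 + 23.738518) = 5.8508 km
P4: √((0.0886·111.32)² + (0.0360·63.03)²) = √(97.277822 + 5.148724) = 10.1206 km
P5: √((0.0078·111.32)² + (0.0768·63.03)²) = √(0.753938 + 23.432415) = 4.9180 km
Sorted: P5 (4.9180 km) < P3 (5.8508 km) < P1 (7.9621 km) < P2 (9.9194 km) < P4 (10.1206 km)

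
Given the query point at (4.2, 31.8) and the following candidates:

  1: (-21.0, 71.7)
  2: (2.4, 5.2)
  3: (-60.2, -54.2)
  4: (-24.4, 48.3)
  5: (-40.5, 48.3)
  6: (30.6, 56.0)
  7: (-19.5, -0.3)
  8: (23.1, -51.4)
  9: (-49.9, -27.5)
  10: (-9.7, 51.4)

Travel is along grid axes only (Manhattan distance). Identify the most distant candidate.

Distances from (4.2, 31.8):
1: 65.1
2: 28.4
3: 150.4
4: 45.1
5: 61.2
6: 50.6
7: 55.8
8: 102.1
9: 113.4
10: 33.5
Maximum: 3 at 150.4.

3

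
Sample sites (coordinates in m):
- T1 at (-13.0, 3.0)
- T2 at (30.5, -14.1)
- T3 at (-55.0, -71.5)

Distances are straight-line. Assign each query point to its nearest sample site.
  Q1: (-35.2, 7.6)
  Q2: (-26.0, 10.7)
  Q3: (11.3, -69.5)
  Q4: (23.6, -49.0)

Q1→T1; Q2→T1; Q3→T2; Q4→T2

Q1 at (-35.2, 7.6):
  T1: 22.7 m
  T2: 69.2 m
  T3: 81.5 m
  → nearest: T1 (22.7 m)
Q2 at (-26.0, 10.7):
  T1: 15.1 m
  T2: 61.7 m
  T3: 87.2 m
  → nearest: T1 (15.1 m)
Q3 at (11.3, -69.5):
  T1: 76.5 m
  T2: 58.6 m
  T3: 66.3 m
  → nearest: T2 (58.6 m)
Q4 at (23.6, -49.0):
  T1: 63.6 m
  T2: 35.6 m
  T3: 81.8 m
  → nearest: T2 (35.6 m)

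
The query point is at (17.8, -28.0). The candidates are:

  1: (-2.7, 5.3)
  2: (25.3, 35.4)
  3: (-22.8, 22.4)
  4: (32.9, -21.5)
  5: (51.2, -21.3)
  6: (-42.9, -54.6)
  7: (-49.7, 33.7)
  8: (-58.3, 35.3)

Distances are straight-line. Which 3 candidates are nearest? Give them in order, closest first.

4, 5, 1

Distances from (17.8, -28.0):
1: √((-20.5)² + (33.3)²) = √(420.250 + 1108.890) = 39.1
2: √((7.5)² + (63.4)²) = √(56.250 + 4019.560) = 63.8
3: √((-40.6)² + (50.4)²) = √(1648.360 + 2540.160) = 64.7
4: √((15.1)² + (6.5)²) = √(228.010 + 42.250) = 16.4
5: √((33.4)² + (6.7)²) = √(1115.560 + 44.890) = 34.1
6: √((-60.7)² + (-26.6)²) = √(3684.490 + 707.560) = 66.3
7: √((-67.5)² + (61.7)²) = √(4556.250 + 3806.890) = 91.5
8: √((-76.1)² + (63.3)²) = √(5791.210 + 4006.890) = 99.0
Sorted: 4 (16.4) < 5 (34.1) < 1 (39.1) < 2 (63.8) < 3 (64.7) < …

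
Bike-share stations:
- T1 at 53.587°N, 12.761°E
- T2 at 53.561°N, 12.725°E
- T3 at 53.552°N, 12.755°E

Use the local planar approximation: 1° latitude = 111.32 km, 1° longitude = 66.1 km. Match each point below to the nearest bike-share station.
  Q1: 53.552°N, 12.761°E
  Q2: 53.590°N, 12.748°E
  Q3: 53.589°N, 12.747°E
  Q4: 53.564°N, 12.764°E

Q1→T3; Q2→T1; Q3→T1; Q4→T3

Q1 at 53.552°N, 12.761°E:
  T1: √((0.035·111.32)² + (0.000·66.1)²) = √(15.18037 + 0.00000) = 3.896 km
  T2: √((0.009·111.32)² + (-0.036·66.1)²) = √(1.00376 + 5.66250) = 2.582 km
  T3: √((0.000·111.32)² + (-0.006·66.1)²) = √(0.00000 + 0.15729) = 0.397 km
  → nearest: T3 (0.397 km)
Q2 at 53.590°N, 12.748°E:
  T1: √((-0.003·111.32)² + (0.013·66.1)²) = √(0.11153 + 0.73840) = 0.922 km
  T2: √((-0.029·111.32)² + (-0.023·66.1)²) = √(10.42179 + 2.31131) = 3.568 km
  T3: √((-0.038·111.32)² + (0.007·66.1)²) = √(17.89425 + 0.21409) = 4.255 km
  → nearest: T1 (0.922 km)
Q3 at 53.589°N, 12.747°E:
  T1: √((-0.002·111.32)² + (0.014·66.1)²) = √(0.04957 + 0.85637) = 0.952 km
  T2: √((-0.028·111.32)² + (-0.022·66.1)²) = √(9.71544 + 2.11470) = 3.439 km
  T3: √((-0.037·111.32)² + (0.008·66.1)²) = √(16.96484 + 0.27963) = 4.153 km
  → nearest: T1 (0.952 km)
Q4 at 53.564°N, 12.764°E:
  T1: √((0.023·111.32)² + (-0.003·66.1)²) = √(6.55544 + 0.03932) = 2.568 km
  T2: √((-0.003·111.32)² + (-0.039·66.1)²) = √(0.11153 + 6.64557) = 2.599 km
  T3: √((-0.012·111.32)² + (-0.009·66.1)²) = √(1.78447 + 0.35391) = 1.462 km
  → nearest: T3 (1.462 km)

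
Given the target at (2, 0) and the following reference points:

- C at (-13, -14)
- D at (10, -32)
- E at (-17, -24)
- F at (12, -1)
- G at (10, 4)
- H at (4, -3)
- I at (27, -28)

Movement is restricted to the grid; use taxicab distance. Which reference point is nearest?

H

Distances from (2, 0):
C: |-15| + |-14| = 15 + 14 = 29
D: |8| + |-32| = 8 + 32 = 40
E: |-19| + |-24| = 19 + 24 = 43
F: |10| + |-1| = 10 + 1 = 11
G: |8| + |4| = 8 + 4 = 12
H: |2| + |-3| = 2 + 3 = 5
I: |25| + |-28| = 25 + 28 = 53
Minimum: H at 5.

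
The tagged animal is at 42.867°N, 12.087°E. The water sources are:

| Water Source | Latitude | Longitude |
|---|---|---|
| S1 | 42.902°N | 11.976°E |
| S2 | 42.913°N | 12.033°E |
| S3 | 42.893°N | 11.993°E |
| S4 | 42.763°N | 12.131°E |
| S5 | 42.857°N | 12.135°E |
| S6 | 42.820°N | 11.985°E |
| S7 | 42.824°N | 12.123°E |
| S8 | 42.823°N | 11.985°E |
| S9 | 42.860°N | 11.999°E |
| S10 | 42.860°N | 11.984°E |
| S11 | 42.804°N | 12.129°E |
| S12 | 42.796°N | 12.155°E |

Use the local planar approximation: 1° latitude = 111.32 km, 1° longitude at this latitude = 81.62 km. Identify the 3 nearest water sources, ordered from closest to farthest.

Distances from 42.867°N, 12.087°E:
S1: √((0.035·111.32)² + (-0.111·81.62)²) = √(15.18037 + 82.08034) = 9.862 km
S2: √((0.046·111.32)² + (-0.054·81.62)²) = √(26.22177 + 19.42588) = 6.756 km
S3: √((0.026·111.32)² + (-0.094·81.62)²) = √(8.37709 + 58.86388) = 8.200 km
S4: √((-0.104·111.32)² + (0.044·81.62)²) = √(134.03341 + 12.89729) = 12.121 km
S5: √((-0.010·111.32)² + (0.048·81.62)²) = √(1.23921 + 15.34884) = 4.073 km
S6: √((-0.047·111.32)² + (-0.102·81.62)²) = √(27.37424 + 69.30962) = 9.833 km
S7: √((-0.043·111.32)² + (0.036·81.62)²) = √(22.91307 + 8.63372) = 5.617 km
S8: √((-0.044·111.32)² + (-0.102·81.62)²) = √(23.99119 + 69.30962) = 9.659 km
S9: √((-0.007·111.32)² + (-0.088·81.62)²) = √(0.60721 + 51.58917) = 7.225 km
S10: √((-0.007·111.32)² + (-0.103·81.62)²) = √(0.60721 + 70.67530) = 8.443 km
S11: √((-0.063·111.32)² + (0.042·81.62)²) = √(49.18441 + 11.75146) = 7.806 km
S12: √((-0.071·111.32)² + (0.068·81.62)²) = √(62.46879 + 30.80428) = 9.658 km
Sorted: S5 (4.073 km) < S7 (5.617 km) < S2 (6.756 km) < S9 (7.225 km) < S11 (7.806 km) < …

S5, S7, S2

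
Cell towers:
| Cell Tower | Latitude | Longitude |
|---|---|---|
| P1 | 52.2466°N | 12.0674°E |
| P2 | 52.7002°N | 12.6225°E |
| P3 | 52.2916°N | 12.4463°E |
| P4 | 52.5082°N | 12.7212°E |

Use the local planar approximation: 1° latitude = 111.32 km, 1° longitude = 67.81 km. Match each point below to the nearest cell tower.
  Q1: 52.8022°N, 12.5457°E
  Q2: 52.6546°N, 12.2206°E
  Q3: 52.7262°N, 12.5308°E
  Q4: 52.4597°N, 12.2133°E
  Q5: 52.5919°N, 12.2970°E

Q1 at 52.8022°N, 12.5457°E:
  P1: 69.8375 km
  P2: 12.4920 km
  P3: 57.2382 km
  P4: 34.8246 km
  → nearest: P2 (12.4920 km)
Q2 at 52.6546°N, 12.2206°E:
  P1: 46.5915 km
  P2: 27.7216 km
  P3: 43.2104 km
  P4: 37.6551 km
  → nearest: P2 (27.7216 km)
Q3 at 52.7262°N, 12.5308°E:
  P1: 61.9500 km
  P2: 6.8588 km
  P3: 48.7178 km
  P4: 27.4885 km
  → nearest: P2 (6.8588 km)
Q4 at 52.4597°N, 12.2133°E:
  P1: 25.7027 km
  P2: 38.5579 km
  P3: 24.4909 km
  P4: 34.8613 km
  → nearest: P3 (24.4909 km)
Q5 at 52.5919°N, 12.2970°E:
  P1: 41.4722 km
  P2: 25.1501 km
  P3: 34.9288 km
  P4: 30.2364 km
  → nearest: P2 (25.1501 km)

Q1→P2; Q2→P2; Q3→P2; Q4→P3; Q5→P2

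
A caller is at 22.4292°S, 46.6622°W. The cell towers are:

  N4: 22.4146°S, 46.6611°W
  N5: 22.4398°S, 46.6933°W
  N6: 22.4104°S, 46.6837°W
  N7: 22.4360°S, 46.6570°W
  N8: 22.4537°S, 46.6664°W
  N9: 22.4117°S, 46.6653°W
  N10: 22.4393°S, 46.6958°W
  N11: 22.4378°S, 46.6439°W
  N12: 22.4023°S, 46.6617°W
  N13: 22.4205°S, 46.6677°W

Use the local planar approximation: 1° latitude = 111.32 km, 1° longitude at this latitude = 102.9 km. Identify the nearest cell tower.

Distances from 22.4292°S, 46.6622°W:
N4: 1.6292 km
N5: 3.4108 km
N6: 3.0454 km
N7: 0.9270 km
N8: 2.7614 km
N9: 1.9740 km
N10: 3.6357 km
N11: 2.1125 km
N12: 2.9949 km
N13: 1.1217 km
Minimum: N7 at 0.9270 km.

N7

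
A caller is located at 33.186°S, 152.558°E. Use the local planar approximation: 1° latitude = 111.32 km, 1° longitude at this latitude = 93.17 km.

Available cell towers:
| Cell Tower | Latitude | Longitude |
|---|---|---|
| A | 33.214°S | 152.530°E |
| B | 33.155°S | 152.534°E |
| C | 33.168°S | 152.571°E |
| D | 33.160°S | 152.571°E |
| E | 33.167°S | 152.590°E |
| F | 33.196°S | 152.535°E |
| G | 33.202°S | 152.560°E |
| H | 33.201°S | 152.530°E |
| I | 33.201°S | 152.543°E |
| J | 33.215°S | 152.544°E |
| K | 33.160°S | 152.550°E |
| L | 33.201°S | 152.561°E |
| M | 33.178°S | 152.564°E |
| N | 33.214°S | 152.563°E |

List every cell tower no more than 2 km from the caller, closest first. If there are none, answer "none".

Distances from 33.186°S, 152.558°E:
A: √((-0.028·111.32)² + (-0.028·93.17)²) = √(9.71544 + 6.80563) = 4.065 km
B: √((0.031·111.32)² + (-0.024·93.17)²) = √(11.90885 + 5.00005) = 4.112 km
C: √((0.018·111.32)² + (0.013·93.17)²) = √(4.01505 + 1.46703) = 2.341 km
D: √((0.026·111.32)² + (0.013·93.17)²) = √(8.37709 + 1.46703) = 3.138 km
E: √((0.019·111.32)² + (0.032·93.17)²) = √(4.47356 + 8.88898) = 3.655 km
F: √((-0.010·111.32)² + (-0.023·93.17)²) = √(1.23921 + 4.59206) = 2.415 km
G: √((-0.016·111.32)² + (0.002·93.17)²) = √(3.17239 + 0.03472) = 1.791 km
H: √((-0.015·111.32)² + (-0.028·93.17)²) = √(2.78823 + 6.80563) = 3.097 km
I: √((-0.015·111.32)² + (-0.015·93.17)²) = √(2.78823 + 1.95315) = 2.177 km
J: √((-0.029·111.32)² + (-0.014·93.17)²) = √(10.42179 + 1.70141) = 3.482 km
K: √((0.026·111.32)² + (-0.008·93.17)²) = √(8.37709 + 0.55556) = 2.989 km
L: √((-0.015·111.32)² + (0.003·93.17)²) = √(2.78823 + 0.07813) = 1.693 km
M: √((0.008·111.32)² + (0.006·93.17)²) = √(0.79310 + 0.31250) = 1.051 km
N: √((-0.028·111.32)² + (0.005·93.17)²) = √(9.71544 + 0.21702) = 3.152 km
Threshold 2 km: M (1.051 km), L (1.693 km), G (1.791 km) are within range.

M, L, G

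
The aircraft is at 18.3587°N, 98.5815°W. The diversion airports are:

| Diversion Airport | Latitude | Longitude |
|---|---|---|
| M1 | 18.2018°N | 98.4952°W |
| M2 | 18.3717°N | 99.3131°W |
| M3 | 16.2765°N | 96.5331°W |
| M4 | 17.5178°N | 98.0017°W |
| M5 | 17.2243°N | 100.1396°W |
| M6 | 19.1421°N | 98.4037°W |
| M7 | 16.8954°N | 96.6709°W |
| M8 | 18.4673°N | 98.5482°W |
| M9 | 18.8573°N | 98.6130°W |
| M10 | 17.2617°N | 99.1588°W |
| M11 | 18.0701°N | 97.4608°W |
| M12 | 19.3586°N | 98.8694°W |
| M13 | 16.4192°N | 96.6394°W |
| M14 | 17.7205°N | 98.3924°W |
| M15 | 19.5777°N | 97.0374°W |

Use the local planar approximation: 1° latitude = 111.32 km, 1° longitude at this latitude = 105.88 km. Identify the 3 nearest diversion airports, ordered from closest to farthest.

Distances from 18.3587°N, 98.5815°W:
M1: √((-0.1569·111.32)² + (0.0863·105.88)²) = √(305.064929 + 83.492883) = 19.7119 km
M2: √((0.0130·111.32)² + (-0.7316·105.88)²) = √(2.094272 + 6000.331699) = 77.4753 km
M3: √((-2.0822·111.32)² + (2.0484·105.88)²) = √(53726.837745 + 47038.926247) = 317.4362 km
M4: √((-0.8409·111.32)² + (0.5798·105.88)²) = √(8762.642634 + 3768.636823) = 111.9432 km
M5: √((-1.1344·111.32)² + (-1.5581·105.88)²) = √(15946.994006 + 27215.638045) = 207.7562 km
M6: √((0.7834·111.32)² + (0.1778·105.88)²) = √(7605.250613 + 354.398095) = 89.2169 km
M7: √((-1.4633·111.32)² + (1.9106·105.88)²) = √(26534.636374 + 40922.995141) = 259.7261 km
M8: √((0.1086·111.32)² + (0.0333·105.88)²) = √(146.152432 + 12.431294) = 12.5930 km
M9: √((0.4986·111.32)² + (-0.0315·105.88)²) = √(3080.710889 + 11.123692) = 55.6043 km
M10: √((-1.0970·111.32)² + (-0.5773·105.88)²) = √(14912.815693 + 3736.207434) = 136.5614 km
M11: √((-0.2886·111.32)² + (1.1207·105.88)²) = √(1032.141045 + 14080.128201) = 122.9320 km
M12: √((0.9999·111.32)² + (-0.2879·105.88)²) = √(12389.664095 + 929.204266) = 115.4074 km
M13: √((-1.9395·111.32)² + (1.9421·105.88)²) = √(46615.029478 + 42283.511011) = 298.1586 km
M14: √((-0.6382·111.32)² + (0.1891·105.88)²) = √(5047.310181 + 400.876800) = 73.8118 km
M15: √((1.2190·111.32)² + (1.5441·105.88)²) = √(18414.240313 + 26728.753830) = 212.4688 km
Sorted: M8 (12.5930 km) < M1 (19.7119 km) < M9 (55.6043 km) < M14 (73.8118 km) < M2 (77.4753 km) < …

M8, M1, M9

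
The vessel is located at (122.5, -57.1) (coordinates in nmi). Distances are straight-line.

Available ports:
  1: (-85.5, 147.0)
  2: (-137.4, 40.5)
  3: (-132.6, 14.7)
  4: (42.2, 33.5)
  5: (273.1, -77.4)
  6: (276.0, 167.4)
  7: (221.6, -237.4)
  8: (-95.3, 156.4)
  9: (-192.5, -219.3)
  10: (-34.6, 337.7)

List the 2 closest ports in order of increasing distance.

4, 5

Distances from (122.5, -57.1):
1: √((-208.0)² + (204.1)²) = √(43264.000 + 41656.810) = 291.4 nmi
2: √((-259.9)² + (97.6)²) = √(67548.010 + 9525.760) = 277.6 nmi
3: √((-255.1)² + (71.8)²) = √(65076.010 + 5155.240) = 265.0 nmi
4: √((-80.3)² + (90.6)²) = √(6448.090 + 8208.360) = 121.1 nmi
5: √((150.6)² + (-20.3)²) = √(22680.360 + 412.090) = 152.0 nmi
6: √((153.5)² + (224.5)²) = √(23562.250 + 50400.250) = 272.0 nmi
7: √((99.1)² + (-180.3)²) = √(9820.810 + 32508.090) = 205.7 nmi
8: √((-217.8)² + (213.5)²) = √(47436.840 + 45582.250) = 305.0 nmi
9: √((-315.0)² + (-162.2)²) = √(99225.000 + 26308.840) = 354.3 nmi
10: √((-157.1)² + (394.8)²) = √(24680.410 + 155867.040) = 424.9 nmi
Sorted: 4 (121.1 nmi) < 5 (152.0 nmi) < 7 (205.7 nmi) < 3 (265.0 nmi) < …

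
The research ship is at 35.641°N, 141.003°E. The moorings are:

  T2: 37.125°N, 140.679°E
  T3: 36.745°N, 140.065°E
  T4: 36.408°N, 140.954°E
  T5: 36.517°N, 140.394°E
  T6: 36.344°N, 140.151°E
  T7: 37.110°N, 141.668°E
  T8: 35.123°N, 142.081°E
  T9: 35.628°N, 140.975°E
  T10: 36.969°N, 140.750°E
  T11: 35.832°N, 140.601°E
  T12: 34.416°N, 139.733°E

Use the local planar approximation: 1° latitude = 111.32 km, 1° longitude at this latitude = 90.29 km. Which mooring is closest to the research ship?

Distances from 35.641°N, 141.003°E:
T2: 167.769 km
T3: 149.253 km
T4: 85.497 km
T5: 111.951 km
T6: 109.736 km
T7: 174.204 km
T8: 113.132 km
T9: 2.913 km
T10: 149.587 km
T11: 42.066 km
T12: 178.171 km
Minimum: T9 at 2.913 km.

T9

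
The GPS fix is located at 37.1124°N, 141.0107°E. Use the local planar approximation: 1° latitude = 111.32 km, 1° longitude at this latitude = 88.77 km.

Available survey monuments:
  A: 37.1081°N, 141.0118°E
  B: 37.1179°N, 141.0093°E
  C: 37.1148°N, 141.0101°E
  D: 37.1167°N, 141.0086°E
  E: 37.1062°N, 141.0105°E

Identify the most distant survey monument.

E

Distances from 37.1124°N, 141.0107°E:
A: √((-0.0043·111.32)² + (0.0011·88.77)²) = √(0.229131 + 0.009535) = 0.4885 km
B: √((0.0055·111.32)² + (-0.0014·88.77)²) = √(0.374862 + 0.015445) = 0.6247 km
C: √((0.0024·111.32)² + (-0.0006·88.77)²) = √(0.071379 + 0.002837) = 0.2724 km
D: √((0.0043·111.32)² + (-0.0021·88.77)²) = √(0.229131 + 0.034751) = 0.5137 km
E: √((-0.0062·111.32)² + (-0.0002·88.77)²) = √(0.476354 + 0.000315) = 0.6904 km
Maximum: E at 0.6904 km.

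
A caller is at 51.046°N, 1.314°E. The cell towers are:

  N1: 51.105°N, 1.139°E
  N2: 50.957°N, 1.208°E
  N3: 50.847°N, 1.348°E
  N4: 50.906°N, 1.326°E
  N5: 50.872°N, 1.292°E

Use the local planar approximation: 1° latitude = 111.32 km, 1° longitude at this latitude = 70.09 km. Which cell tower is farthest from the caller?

N3

Distances from 51.046°N, 1.314°E:
N1: √((0.059·111.32)² + (-0.175·70.09)²) = √(43.13705 + 150.44862) = 13.914 km
N2: √((-0.089·111.32)² + (-0.106·70.09)²) = √(98.15816 + 55.19806) = 12.384 km
N3: √((-0.199·111.32)² + (0.034·70.09)²) = √(490.74123 + 5.67897) = 22.280 km
N4: √((-0.140·111.32)² + (0.012·70.09)²) = √(242.88599 + 0.70742) = 15.607 km
N5: √((-0.174·111.32)² + (-0.022·70.09)²) = √(375.18450 + 2.37770) = 19.431 km
Maximum: N3 at 22.280 km.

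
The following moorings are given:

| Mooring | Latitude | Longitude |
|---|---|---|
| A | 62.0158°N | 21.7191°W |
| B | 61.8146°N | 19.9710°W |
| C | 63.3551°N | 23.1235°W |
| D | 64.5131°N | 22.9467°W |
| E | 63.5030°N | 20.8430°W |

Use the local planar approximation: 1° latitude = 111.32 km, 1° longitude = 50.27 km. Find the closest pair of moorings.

Pairwise distances:
A–B: √((-0.2012·111.32)² + (1.7481·50.27)²) = √(501.651769 + 7722.364844) = 90.6864 km
A–C: √((1.3393·111.32)² + (-1.4044·50.27)²) = √(22228.089306 + 4984.245346) = 164.9616 km
A–D: √((2.4973·111.32)² + (-1.2276·50.27)²) = √(77283.686416 + 3808.303308) = 284.7666 km
A–E: √((1.4872·111.32)² + (0.8761·50.27)²) = √(27408.492460 + 1939.657862) = 171.3130 km
B–C: √((1.5405·111.32)² + (-3.1525·50.27)²) = √(29408.291913 + 25114.698043) = 233.5016 km
B–D: √((2.6985·111.32)² + (-2.9757·50.27)²) = √(90238.369625 + 22376.701082) = 335.5817 km
B–E: √((1.6884·111.32)² + (-0.8720·50.27)²) = √(35326.212926 + 1921.545800) = 192.9968 km
C–D: √((1.1580·111.32)² + (0.1768·50.27)²) = √(16617.416841 + 78.991851) = 129.2146 km
C–E: √((0.1479·111.32)² + (2.2805·50.27)²) = √(271.070804 + 13142.498121) = 115.8170 km
D–E: √((-1.0101·111.32)² + (2.1037·50.27)²) = √(12643.727799 + 11183.696797) = 154.3613 km
Closest pair: A–B at 90.6864 km.

A and B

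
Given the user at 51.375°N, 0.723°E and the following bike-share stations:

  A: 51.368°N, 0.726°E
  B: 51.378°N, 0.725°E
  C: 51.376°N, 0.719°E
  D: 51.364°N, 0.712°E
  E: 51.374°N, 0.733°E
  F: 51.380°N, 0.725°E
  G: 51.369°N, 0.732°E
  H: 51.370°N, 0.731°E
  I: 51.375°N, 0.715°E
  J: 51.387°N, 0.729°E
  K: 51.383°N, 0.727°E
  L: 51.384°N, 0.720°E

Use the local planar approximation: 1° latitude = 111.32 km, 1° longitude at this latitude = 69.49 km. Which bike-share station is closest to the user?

C

Distances from 51.375°N, 0.723°E:
A: √((-0.007·111.32)² + (0.003·69.49)²) = √(0.60721 + 0.04346) = 0.807 km
B: √((0.003·111.32)² + (0.002·69.49)²) = √(0.11153 + 0.01932) = 0.362 km
C: √((0.001·111.32)² + (-0.004·69.49)²) = √(0.01239 + 0.07726) = 0.299 km
D: √((-0.011·111.32)² + (-0.011·69.49)²) = √(1.49945 + 0.58429) = 1.444 km
E: √((-0.001·111.32)² + (0.010·69.49)²) = √(0.01239 + 0.48289) = 0.704 km
F: √((0.005·111.32)² + (0.002·69.49)²) = √(0.30980 + 0.01932) = 0.574 km
G: √((-0.006·111.32)² + (0.009·69.49)²) = √(0.44612 + 0.39114) = 0.915 km
H: √((-0.005·111.32)² + (0.008·69.49)²) = √(0.30980 + 0.30905) = 0.787 km
I: √((0.000·111.32)² + (-0.008·69.49)²) = √(0.00000 + 0.30905) = 0.556 km
J: √((0.012·111.32)² + (0.006·69.49)²) = √(1.78447 + 0.17384) = 1.399 km
K: √((0.008·111.32)² + (0.004·69.49)²) = √(0.79310 + 0.07726) = 0.933 km
L: √((0.009·111.32)² + (-0.003·69.49)²) = √(1.00376 + 0.04346) = 1.023 km
Minimum: C at 0.299 km.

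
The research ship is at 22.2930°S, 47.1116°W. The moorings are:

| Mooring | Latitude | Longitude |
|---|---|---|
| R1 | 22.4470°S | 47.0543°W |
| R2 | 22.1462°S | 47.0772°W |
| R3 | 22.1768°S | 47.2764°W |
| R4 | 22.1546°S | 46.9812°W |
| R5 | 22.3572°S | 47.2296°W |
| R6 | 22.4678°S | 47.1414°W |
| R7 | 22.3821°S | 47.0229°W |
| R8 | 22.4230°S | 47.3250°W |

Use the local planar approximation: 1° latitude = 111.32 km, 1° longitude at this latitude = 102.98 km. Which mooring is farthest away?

R8

Distances from 22.2930°S, 47.1116°W:
R1: √((-0.1540·111.32)² + (0.0573·102.98)²) = √(293.892049 + 34.818898) = 18.1304 km
R2: √((0.1468·111.32)² + (0.0344·102.98)²) = √(267.053643 + 12.549391) = 16.7213 km
R3: √((0.1162·111.32)² + (-0.1648·102.98)²) = √(167.324159 + 288.018371) = 21.3388 km
R4: √((0.1384·111.32)² + (0.1304·102.98)²) = √(237.366035 + 180.327083) = 20.4375 km
R5: √((-0.0642·111.32)² + (-0.1180·102.98)²) = √(51.075950 + 147.662355) = 14.0975 km
R6: √((-0.1748·111.32)² + (-0.0298·102.98)²) = √(378.642407 + 9.417558) = 19.6992 km
R7: √((-0.0891·111.32)² + (0.0887·102.98)²) = √(98.378864 + 83.435911) = 13.4839 km
R8: √((-0.1300·111.32)² + (-0.2134·102.98)²) = √(209.427207 + 482.941587) = 26.3129 km
Maximum: R8 at 26.3129 km.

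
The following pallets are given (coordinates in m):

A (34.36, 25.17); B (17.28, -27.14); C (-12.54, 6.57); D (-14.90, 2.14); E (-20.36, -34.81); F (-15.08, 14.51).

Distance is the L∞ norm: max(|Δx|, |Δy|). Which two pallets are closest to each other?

C and D

Pairwise distances:
C–D: max(|-2.36|, |-4.43|) = 4.43 m
C–F: max(|-2.54|, |7.94|) = 7.94 m
D–F: max(|-0.18|, |12.37|) = 12.37 m
B–D: max(|-32.18|, |29.28|) = 32.18 m
B–C: max(|-29.82|, |33.71|) = 33.71 m
D–E: max(|-5.46|, |-36.95|) = 36.95 m
B–E: max(|-37.64|, |-7.67|) = 37.64 m
C–E: max(|-7.82|, |-41.38|) = 41.38 m
B–F: max(|-32.36|, |41.65|) = 41.65 m
A–C: max(|-46.90|, |-18.60|) = 46.90 m
A–D: max(|-49.26|, |-23.03|) = 49.26 m
E–F: max(|5.28|, |49.32|) = 49.32 m
A–F: max(|-49.44|, |-10.66|) = 49.44 m
A–B: max(|-17.08|, |-52.31|) = 52.31 m
A–E: max(|-54.72|, |-59.98|) = 59.98 m
Closest pair: C–D at 4.43 m.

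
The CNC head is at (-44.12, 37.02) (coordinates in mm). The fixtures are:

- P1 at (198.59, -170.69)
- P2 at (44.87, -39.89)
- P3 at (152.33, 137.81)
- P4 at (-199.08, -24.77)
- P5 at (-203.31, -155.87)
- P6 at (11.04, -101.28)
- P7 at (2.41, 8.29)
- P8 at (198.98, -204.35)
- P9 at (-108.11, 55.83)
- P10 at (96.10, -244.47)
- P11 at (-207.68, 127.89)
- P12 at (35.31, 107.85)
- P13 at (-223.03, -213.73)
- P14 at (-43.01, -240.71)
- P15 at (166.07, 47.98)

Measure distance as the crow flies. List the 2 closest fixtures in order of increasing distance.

Distances from (-44.12, 37.02):
P1: √((242.71)² + (-207.71)²) = √(58908.1441 + 43143.4441) = 319.46 mm
P2: √((88.99)² + (-76.91)²) = √(7919.2201 + 5915.1481) = 117.62 mm
P3: √((196.45)² + (100.79)²) = √(38592.6025 + 10158.6241) = 220.80 mm
P4: √((-154.96)² + (-61.79)²) = √(24012.6016 + 3818.0041) = 166.83 mm
P5: √((-159.19)² + (-192.89)²) = √(25341.4561 + 37206.5521) = 250.10 mm
P6: √((55.16)² + (-138.30)²) = √(3042.6256 + 19126.8900) = 148.89 mm
P7: √((46.53)² + (-28.73)²) = √(2165.0409 + 825.4129) = 54.69 mm
P8: √((243.10)² + (-241.37)²) = √(59097.6100 + 58259.4769) = 342.57 mm
P9: √((-63.99)² + (18.81)²) = √(4094.7201 + 353.8161) = 66.70 mm
P10: √((140.22)² + (-281.49)²) = √(19661.6484 + 79236.6201) = 314.48 mm
P11: √((-163.56)² + (90.87)²) = √(26751.8736 + 8257.3569) = 187.11 mm
P12: √((79.43)² + (70.83)²) = √(6309.1249 + 5016.8889) = 106.42 mm
P13: √((-178.91)² + (-250.75)²) = √(32008.7881 + 62875.5625) = 308.03 mm
P14: √((1.11)² + (-277.73)²) = √(1.2321 + 77133.9529) = 277.73 mm
P15: √((210.19)² + (10.96)²) = √(44179.8361 + 120.1216) = 210.48 mm
Sorted: P7 (54.69 mm) < P9 (66.70 mm) < P12 (106.42 mm) < P2 (117.62 mm) < …

P7, P9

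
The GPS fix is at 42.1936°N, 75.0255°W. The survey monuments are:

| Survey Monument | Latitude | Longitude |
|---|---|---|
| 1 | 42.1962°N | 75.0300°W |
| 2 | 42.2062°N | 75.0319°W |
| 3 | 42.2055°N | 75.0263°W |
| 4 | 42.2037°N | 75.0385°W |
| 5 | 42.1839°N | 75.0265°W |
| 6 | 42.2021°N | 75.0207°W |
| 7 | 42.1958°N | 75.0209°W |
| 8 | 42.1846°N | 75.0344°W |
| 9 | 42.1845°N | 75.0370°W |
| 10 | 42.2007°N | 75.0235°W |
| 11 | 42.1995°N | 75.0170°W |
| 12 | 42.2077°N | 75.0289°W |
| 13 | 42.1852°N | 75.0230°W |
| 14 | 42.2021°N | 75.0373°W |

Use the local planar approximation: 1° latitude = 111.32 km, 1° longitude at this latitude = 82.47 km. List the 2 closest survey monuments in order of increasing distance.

7, 1

Distances from 42.1936°N, 75.0255°W:
1: 0.4706 km
2: 1.4987 km
3: 1.3263 km
4: 1.5536 km
5: 1.0829 km
6: 1.0257 km
7: 0.4515 km
8: 1.2420 km
9: 1.3877 km
10: 0.8074 km
11: 0.9606 km
12: 1.5945 km
13: 0.9575 km
14: 1.3573 km
Sorted: 7 (0.4515 km) < 1 (0.4706 km) < 10 (0.8074 km) < 13 (0.9575 km) < …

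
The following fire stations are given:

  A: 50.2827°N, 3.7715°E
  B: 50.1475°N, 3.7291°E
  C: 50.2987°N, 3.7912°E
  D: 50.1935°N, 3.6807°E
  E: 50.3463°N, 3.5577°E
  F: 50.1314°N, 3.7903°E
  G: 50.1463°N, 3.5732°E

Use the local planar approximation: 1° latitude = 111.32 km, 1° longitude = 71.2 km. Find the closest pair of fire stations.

Pairwise distances:
A–B: 15.3502 km
A–C: 2.2671 km
A–D: 11.8489 km
A–E: 16.7884 km
A–F: 16.8958 km
A–G: 20.7340 km
B–C: 17.4026 km
B–D: 6.1723 km
B–E: 25.2722 km
B–F: 4.7116 km
B–G: 11.1009 km
C–D: 14.1083 km
C–E: 17.4492 km
C–F: 18.6239 km
C–G: 22.9943 km
D–E: 19.1318 km
D–F: 10.4252 km
D–G: 9.2839 km
E–F: 29.0958 km
E–G: 22.2913 km
F–G: 15.5463 km
Closest pair: A–C at 2.2671 km.

A and C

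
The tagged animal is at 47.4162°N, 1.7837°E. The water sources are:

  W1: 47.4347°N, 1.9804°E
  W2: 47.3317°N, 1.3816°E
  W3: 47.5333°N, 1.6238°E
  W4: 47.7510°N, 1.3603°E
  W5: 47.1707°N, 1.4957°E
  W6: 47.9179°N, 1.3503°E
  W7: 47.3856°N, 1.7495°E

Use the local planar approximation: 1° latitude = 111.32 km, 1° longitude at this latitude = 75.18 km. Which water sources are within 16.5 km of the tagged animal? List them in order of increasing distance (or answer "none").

Distances from 47.4162°N, 1.7837°E:
W1: √((0.0185·111.32)² + (0.1967·75.18)²) = √(4.241211 + 218.682164) = 14.9306 km
W2: √((-0.0845·111.32)² + (-0.4021·75.18)²) = √(88.482995 + 913.845524) = 31.6596 km
W3: √((0.1171·111.32)² + (-0.1599·75.18)²) = √(169.926137 + 144.511221) = 17.7324 km
W4: √((0.3348·111.32)² + (-0.4234·75.18)²) = √(1389.048129 + 1013.226057) = 49.0130 km
W5: √((-0.2455·111.32)² + (-0.2880·75.18)²) = √(746.877520 + 468.802175) = 34.8666 km
W6: √((0.5017·111.32)² + (-0.4334·75.18)²) = √(3119.138055 + 1061.652671) = 64.6590 km
W7: √((-0.0306·111.32)² + (-0.0342·75.18)²) = √(11.603506 + 6.610843) = 4.2678 km
Threshold 16.5 km: W7 (4.2678 km), W1 (14.9306 km) are within range.

W7, W1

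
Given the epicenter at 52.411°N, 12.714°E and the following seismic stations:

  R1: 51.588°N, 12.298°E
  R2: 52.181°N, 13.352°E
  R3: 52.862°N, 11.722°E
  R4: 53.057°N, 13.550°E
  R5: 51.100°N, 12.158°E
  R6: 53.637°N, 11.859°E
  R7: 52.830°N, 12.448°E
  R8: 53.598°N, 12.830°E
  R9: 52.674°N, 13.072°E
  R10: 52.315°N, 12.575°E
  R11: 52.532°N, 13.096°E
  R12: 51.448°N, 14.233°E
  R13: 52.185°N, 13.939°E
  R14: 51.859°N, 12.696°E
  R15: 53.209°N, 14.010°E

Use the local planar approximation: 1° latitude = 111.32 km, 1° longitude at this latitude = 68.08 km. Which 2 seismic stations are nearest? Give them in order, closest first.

R10, R11

Distances from 52.411°N, 12.714°E:
R1: √((-0.823·111.32)² + (-0.416·68.08)²) = √(8393.55742 + 802.09490) = 95.894 km
R2: √((-0.230·111.32)² + (0.638·68.08)²) = √(655.54433 + 1886.60270) = 50.420 km
R3: √((0.451·111.32)² + (-0.992·68.08)²) = √(2520.57416 + 4561.02485) = 84.152 km
R4: √((0.646·111.32)² + (0.836·68.08)²) = √(5171.43930 + 3239.30357) = 91.710 km
R5: √((-1.311·111.32)² + (-0.556·68.08)²) = √(21298.63538 + 1432.81024) = 150.770 km
R6: √((1.226·111.32)² + (-0.855·68.08)²) = √(18626.33183 + 3388.21783) = 148.373 km
R7: √((0.419·111.32)² + (-0.266·68.08)²) = √(2175.57691 + 327.94602) = 50.035 km
R8: √((1.187·111.32)² + (0.116·68.08)²) = √(17460.14449 + 62.36703) = 132.373 km
R9: √((0.263·111.32)² + (0.358·68.08)²) = √(857.15210 + 594.02558) = 38.094 km
R10: √((-0.096·111.32)² + (-0.139·68.08)²) = √(114.20598 + 89.55064) = 14.274 km
R11: √((0.121·111.32)² + (0.382·68.08)²) = √(181.43336 + 676.34116) = 29.288 km
R12: √((-0.963·111.32)² + (1.519·68.08)²) = √(11492.08871 + 10694.35612) = 148.951 km
R13: √((-0.226·111.32)² + (1.225·68.08)²) = √(632.94107 + 6955.22640) = 87.110 km
R14: √((-0.552·111.32)² + (-0.018·68.08)²) = √(3775.93536 + 1.50170) = 61.461 km
R15: √((0.798·111.32)² + (1.296·68.08)²) = √(7891.36585 + 7784.82936) = 125.205 km
Sorted: R10 (14.274 km) < R11 (29.288 km) < R9 (38.094 km) < R7 (50.035 km) < …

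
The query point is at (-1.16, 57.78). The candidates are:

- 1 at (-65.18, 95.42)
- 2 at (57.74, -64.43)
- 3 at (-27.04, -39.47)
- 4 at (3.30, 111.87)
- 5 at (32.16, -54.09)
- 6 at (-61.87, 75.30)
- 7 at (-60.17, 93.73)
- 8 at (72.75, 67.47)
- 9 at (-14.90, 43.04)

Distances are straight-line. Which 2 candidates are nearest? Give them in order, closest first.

9, 4

Distances from (-1.16, 57.78):
1: 74.27
2: 135.66
3: 100.63
4: 54.27
5: 116.73
6: 63.19
7: 69.10
8: 74.54
9: 20.15
Sorted: 9 (20.15) < 4 (54.27) < 6 (63.19) < 7 (69.10) < …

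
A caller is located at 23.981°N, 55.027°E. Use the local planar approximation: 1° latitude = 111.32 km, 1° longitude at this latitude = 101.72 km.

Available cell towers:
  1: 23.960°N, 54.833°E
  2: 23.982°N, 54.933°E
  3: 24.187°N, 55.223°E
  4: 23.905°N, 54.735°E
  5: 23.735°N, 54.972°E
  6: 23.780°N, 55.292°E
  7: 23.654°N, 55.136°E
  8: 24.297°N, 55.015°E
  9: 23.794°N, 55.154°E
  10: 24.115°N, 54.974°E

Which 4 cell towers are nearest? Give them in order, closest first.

2, 10, 1, 9

Distances from 23.981°N, 55.027°E:
1: √((-0.021·111.32)² + (-0.194·101.72)²) = √(5.46493 + 389.41813) = 19.872 km
2: √((0.001·111.32)² + (-0.094·101.72)²) = √(0.01239 + 91.42572) = 9.562 km
3: √((0.206·111.32)² + (0.196·101.72)²) = √(525.87295 + 397.48875) = 30.387 km
4: √((-0.076·111.32)² + (-0.292·101.72)²) = √(71.57701 + 882.22306) = 30.884 km
5: √((-0.246·111.32)² + (-0.055·101.72)²) = √(749.92289 + 31.29955) = 27.950 km
6: √((-0.201·111.32)² + (0.265·101.72)²) = √(500.65495 + 726.61515) = 35.032 km
7: √((-0.327·111.32)² + (0.109·101.72)²) = √(1325.07939 + 122.93221) = 38.053 km
8: √((0.316·111.32)² + (-0.012·101.72)²) = √(1237.42977 + 1.48996) = 35.198 km
9: √((-0.187·111.32)² + (0.127·101.72)²) = √(433.34083 + 166.88609) = 24.500 km
10: √((0.134·111.32)² + (-0.053·101.72)²) = √(222.51331 + 29.06461) = 15.861 km
Sorted: 2 (9.562 km) < 10 (15.861 km) < 1 (19.872 km) < 9 (24.500 km) < 5 (27.950 km) < 3 (30.387 km) < …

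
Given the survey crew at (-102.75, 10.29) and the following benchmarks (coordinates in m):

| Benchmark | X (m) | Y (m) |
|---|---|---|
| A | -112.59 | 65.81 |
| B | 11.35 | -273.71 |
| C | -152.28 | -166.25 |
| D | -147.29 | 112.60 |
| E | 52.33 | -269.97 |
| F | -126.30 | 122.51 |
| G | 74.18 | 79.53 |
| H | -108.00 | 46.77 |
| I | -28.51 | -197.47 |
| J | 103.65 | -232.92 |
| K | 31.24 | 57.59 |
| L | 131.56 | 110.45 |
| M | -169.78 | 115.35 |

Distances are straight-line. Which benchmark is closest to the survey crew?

H

Distances from (-102.75, 10.29):
A: √((-9.84)² + (55.52)²) = √(96.8256 + 3082.4704) = 56.39 m
B: √((114.10)² + (-284.00)²) = √(13018.8100 + 80656.0000) = 306.06 m
C: √((-49.53)² + (-176.54)²) = √(2453.2209 + 31166.3716) = 183.36 m
D: √((-44.54)² + (102.31)²) = √(1983.8116 + 10467.3361) = 111.58 m
E: √((155.08)² + (-280.26)²) = √(24049.8064 + 78545.6676) = 320.31 m
F: √((-23.55)² + (112.22)²) = √(554.6025 + 12593.3284) = 114.66 m
G: √((176.93)² + (69.24)²) = √(31304.2249 + 4794.1776) = 190.00 m
H: √((-5.25)² + (36.48)²) = √(27.5625 + 1330.7904) = 36.86 m
I: √((74.24)² + (-207.76)²) = √(5511.5776 + 43164.2176) = 220.63 m
J: √((206.40)² + (-243.21)²) = √(42600.9600 + 59151.1041) = 318.99 m
K: √((133.99)² + (47.30)²) = √(17953.3201 + 2237.2900) = 142.09 m
L: √((234.31)² + (100.16)²) = √(54901.1761 + 10032.0256) = 254.82 m
M: √((-67.03)² + (105.06)²) = √(4493.0209 + 11037.6036) = 124.62 m
Minimum: H at 36.86 m.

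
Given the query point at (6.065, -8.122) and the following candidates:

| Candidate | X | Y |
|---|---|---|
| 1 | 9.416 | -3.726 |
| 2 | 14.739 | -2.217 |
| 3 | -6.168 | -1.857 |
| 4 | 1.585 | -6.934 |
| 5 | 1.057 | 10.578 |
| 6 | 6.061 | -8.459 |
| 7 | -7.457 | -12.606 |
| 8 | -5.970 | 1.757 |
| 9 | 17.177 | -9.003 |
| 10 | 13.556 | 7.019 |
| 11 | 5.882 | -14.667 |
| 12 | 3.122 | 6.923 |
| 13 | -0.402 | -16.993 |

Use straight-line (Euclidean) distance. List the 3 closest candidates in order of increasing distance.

6, 4, 1

Distances from (6.065, -8.122):
1: 5.528
2: 10.493
3: 13.744
4: 4.635
5: 19.359
6: 0.337
7: 14.246
8: 15.570
9: 11.147
10: 16.893
11: 6.548
12: 15.330
13: 10.978
Sorted: 6 (0.337) < 4 (4.635) < 1 (5.528) < 11 (6.548) < 2 (10.493) < …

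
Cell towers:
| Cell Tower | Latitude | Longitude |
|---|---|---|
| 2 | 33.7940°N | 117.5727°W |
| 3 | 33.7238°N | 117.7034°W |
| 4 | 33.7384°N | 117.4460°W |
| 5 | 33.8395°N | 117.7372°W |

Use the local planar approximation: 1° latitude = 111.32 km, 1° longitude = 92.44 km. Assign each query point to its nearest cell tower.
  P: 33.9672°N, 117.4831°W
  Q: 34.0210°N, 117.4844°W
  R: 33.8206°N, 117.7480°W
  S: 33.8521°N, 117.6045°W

P at 33.9672°N, 117.4831°W:
  2: √((-0.1732·111.32)² + (-0.0896·92.44)²) = √(371.742462 + 68.601860) = 20.9844 km
  3: √((-0.2434·111.32)² + (-0.2203·92.44)²) = √(734.154632 + 414.714164) = 33.8950 km
  4: √((-0.2288·111.32)² + (0.0371·92.44)²) = √(648.721715 + 11.761635) = 25.6999 km
  5: √((-0.1277·111.32)² + (-0.2541·92.44)²) = √(202.082260 + 551.733309) = 27.4557 km
  → nearest: 2 (20.9844 km)
Q at 34.0210°N, 117.4844°W:
  2: √((-0.2270·111.32)² + (-0.0883·92.44)²) = √(638.554706 + 66.625623) = 26.5552 km
  3: √((-0.2972·111.32)² + (-0.2190·92.44)²) = √(1094.571171 + 409.834112) = 38.7867 km
  4: √((-0.2826·111.32)² + (0.0384·92.44)²) = √(989.670694 + 12.600342) = 31.6587 km
  5: √((-0.1815·111.32)² + (-0.2528·92.44)²) = √(408.225053 + 546.102309) = 30.8922 km
  → nearest: 2 (26.5552 km)
R at 33.8206°N, 117.7480°W:
  2: √((-0.0266·111.32)² + (0.1753·92.44)²) = √(8.768184 + 262.593339) = 16.4731 km
  3: √((-0.0968·111.32)² + (0.0446·92.44)²) = √(116.117348 + 16.997678) = 11.5375 km
  4: √((-0.0822·111.32)² + (0.3020·92.44)²) = √(83.731723 + 779.352189) = 29.3783 km
  5: √((0.0189·111.32)² + (0.0108·92.44)²) = √(4.426597 + 0.996707) = 2.3288 km
  → nearest: 5 (2.3288 km)
S at 33.8521°N, 117.6045°W:
  2: √((-0.0581·111.32)² + (0.0318·92.44)²) = √(41.831040 + 8.641201) = 7.1044 km
  3: √((-0.1283·111.32)² + (-0.0989·92.44)²) = √(203.985693 + 83.581942) = 16.9578 km
  4: √((-0.1137·111.32)² + (0.1585·92.44)²) = √(160.201775 + 214.673485) = 19.3617 km
  5: √((-0.0126·111.32)² + (-0.1327·92.44)²) = √(1.967377 + 150.474088) = 12.3467 km
  → nearest: 2 (7.1044 km)

P→2; Q→2; R→5; S→2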